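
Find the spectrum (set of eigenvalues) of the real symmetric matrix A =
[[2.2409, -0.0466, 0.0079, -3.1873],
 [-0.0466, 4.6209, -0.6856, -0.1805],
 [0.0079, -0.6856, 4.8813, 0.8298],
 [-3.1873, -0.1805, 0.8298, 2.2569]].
sigma(A) ≈ {-1, 4, 5, 6}

A is real symmetric, so its spectrum consists of real eigenvalues. Expanding the characteristic polynomial of the displayed matrix gives
  det(λ I - A) = p(λ) = λ^4 + (-14)λ^3 + (59)λ^2 + (-46.0014)λ + (-119.997).
Solving p(λ) = 0 yields eigenvalues ≈ -1, 4, 5, 6. (A is shown rounded to 4 decimals, so these recover the underlying integer eigenvalues to within that precision.)
Verification: the trace of A = 14 equals the sum of eigenvalues 14, and det(A) ≈ -119.9970 matches the eigenvalue product -120.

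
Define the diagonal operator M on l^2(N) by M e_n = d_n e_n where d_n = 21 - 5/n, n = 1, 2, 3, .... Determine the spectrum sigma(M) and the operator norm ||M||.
sigma(M) = {21 - 5/n : n ≥ 1} ∪ {21}; ||M|| = 21

A bounded diagonal operator on l^2 with diagonal entries d_n has spectrum equal to the closure of {d_n : n ≥ 1}: every d_n is an eigenvalue (with eigenvector e_n), so {d_n} ⊂ sigma(M); the spectrum is closed, so its closure is too; and for lambda not in the closure, (M - lambda I) has bounded inverse (the diagonal entries 1/(d_n - lambda) are bounded). For our sequence d_n = 21 - 5/n, n = 1, 2, 3, ...:
  - {d_n} = {21 - 5/n : n ≥ 1}; the only limit point is 21
  - closure = {21 - 5/n : n ≥ 1} ∪ {21}
For the norm: a diagonal operator has ||M|| = sup_n |d_n|. Here d_n = 21 - 5/n increases monotonically from d_1 = 16 toward 21, with all terms in [16, 21); so sup_n |d_n| = 21 (the supremum is the limit, not attained). So ||M|| = 21.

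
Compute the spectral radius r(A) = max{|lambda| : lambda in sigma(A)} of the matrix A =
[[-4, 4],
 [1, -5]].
r(A) = (9 + sqrt(17))/2 ≈ 6.5616

The eigenvalues of A are the roots of its characteristic polynomial. With M = A (coefficients from the trace and determinant):
  p(λ) = det(λ I - M) = λ^2 + 9λ + 16.
For λ^2 + 9λ + 16 the discriminant is 17. It is nonnegative but not a perfect square, so the roots are real and irrational: λ = (-9 ± sqrt(17))/2 ≈ -2.4384, -6.5616.
Thus the eigenvalues (to 4 decimals) are -2.4384 (modulus 2.4384); -6.5616 (modulus 6.5616). The spectral radius is the largest modulus: r(A) = (9 + sqrt(17))/2 ≈ 6.5616. (Cross-check: r(A) ≤ ||A||_2 ≈ 7.2929; equality holds whenever A is normal, though it can also hold for some non-normal A.)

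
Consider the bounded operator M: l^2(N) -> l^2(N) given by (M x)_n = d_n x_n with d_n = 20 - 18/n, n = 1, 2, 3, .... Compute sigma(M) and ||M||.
sigma(M) = {20 - 18/n : n ≥ 1} ∪ {20}; ||M|| = 20

A bounded diagonal operator on l^2 with diagonal entries d_n has spectrum equal to the closure of {d_n : n ≥ 1}: every d_n is an eigenvalue (with eigenvector e_n), so {d_n} ⊂ sigma(M); the spectrum is closed, so its closure is too; and for lambda not in the closure, (M - lambda I) has bounded inverse (the diagonal entries 1/(d_n - lambda) are bounded). For our sequence d_n = 20 - 18/n, n = 1, 2, 3, ...:
  - {d_n} = {20 - 18/n : n ≥ 1}; the only limit point is 20
  - closure = {20 - 18/n : n ≥ 1} ∪ {20}
For the norm: a diagonal operator has ||M|| = sup_n |d_n|. Here d_n = 20 - 18/n increases monotonically from d_1 = 2 toward 20, with all terms in [2, 20); so sup_n |d_n| = 20 (the supremum is the limit, not attained). So ||M|| = 20.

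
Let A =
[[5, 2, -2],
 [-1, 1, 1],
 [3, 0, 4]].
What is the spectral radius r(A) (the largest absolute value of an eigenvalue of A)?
r(A) ≈ 4.718

The eigenvalues of A are the roots of its characteristic polynomial. With M = A (coefficients from the trace, the sum of principal 2x2 minors, and det A):
  p(λ) = det(λ I - M) = λ^3 - 10λ^2 + 37λ - 40.
No integer candidate from the rational root theorem (±divisors of 40) is a root, so the roots are irrational. The cubic discriminant is Δ = -2512 < 0, so there is one real root and a complex-conjugate pair. p(1) = -12 and p(2) = 2 have opposite signs, so a root lies in (1, 2); Newton's method refines it to λ ≈ 1.797. Dividing out (λ - (1.797)) leaves approximately λ^2 - 8.203λ + 22.2591. For λ^2 - 8.203λ + 22.2591 the discriminant is -21.7475. It is negative, so the remaining roots are the complex-conjugate pair λ ≈ 4.1015 ± 2.3317i. Their product equals the constant term, so |λ|^2 ≈ 22.2591 and |λ| ≈ 4.718.
Thus the eigenvalues (to 4 decimals) are 1.797 (modulus 1.797); 4.1015 ± 2.3317i (modulus 4.718). The spectral radius is the largest modulus: r(A) ≈ 4.718. (Cross-check: r(A) ≤ ||A||_2 ≈ 6.1233; equality holds whenever A is normal, though it can also hold for some non-normal A.)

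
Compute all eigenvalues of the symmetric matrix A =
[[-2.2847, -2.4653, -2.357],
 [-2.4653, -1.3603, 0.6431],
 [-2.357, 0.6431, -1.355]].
sigma(A) ≈ {-5, -2, 2}

A is real symmetric, so its spectrum consists of real eigenvalues. Expanding the characteristic polynomial of the displayed matrix gives
  det(λ I - A) = p(λ) = λ^3 + (5)λ^2 + (-4)λ + (-20).
Solving p(λ) = 0 yields eigenvalues ≈ -5, -2, 2. (A is shown rounded to 4 decimals, so these recover the underlying integer eigenvalues to within that precision.)
Verification: the trace of A = -5 equals the sum of eigenvalues -5, and det(A) ≈ 19.9998 matches the eigenvalue product 20.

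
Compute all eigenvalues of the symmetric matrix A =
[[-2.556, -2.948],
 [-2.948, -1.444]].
sigma(A) ≈ {-5, 1}

A is real symmetric, so its spectrum consists of real eigenvalues. Expanding the characteristic polynomial of the displayed matrix gives
  det(λ I - A) = p(λ) = λ^2 + (4)λ + (-5).
Solving p(λ) = 0 yields eigenvalues ≈ -5, 1. (A is shown rounded to 4 decimals, so these recover the underlying integer eigenvalues to within that precision.)
Verification: the trace of A = -4 equals the sum of eigenvalues -4, and det(A) ≈ -4.9998 matches the eigenvalue product -5.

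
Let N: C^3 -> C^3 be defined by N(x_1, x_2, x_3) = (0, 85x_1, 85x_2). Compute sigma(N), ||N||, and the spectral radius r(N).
sigma(N) = {0}; ||N|| = 85; r(N) = 0. (N is nilpotent with N^3 = 0.)

On C^3, N is a strictly lower-triangular matrix with 85 on the subdiagonal and zeros elsewhere, so its characteristic polynomial is lambda^3 and every eigenvalue is 0: sigma(N) = {0}. For the operator norm, N e_i = 85e_{i+1} for i = 1, ..., 2 and N e_3 = 0, so the singular values of N are 85 (with multiplicity 2) and 0; hence ||N|| = 85. The spectral radius r(N) = max|lambda| = 0. Note ||N|| > r(N) — characteristic of non-normal nilpotent operators. Indeed N^3 = 0.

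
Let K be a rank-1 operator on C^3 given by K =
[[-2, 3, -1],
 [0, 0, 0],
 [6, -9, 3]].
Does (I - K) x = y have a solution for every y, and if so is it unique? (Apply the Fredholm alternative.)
(I - K) is singular (det(I - K) = 0, i.e. 1 ∈ sigma(K)). (I - K) x = y is solvable iff y ⊥ ker((I - K)^*) = span{(-2, 3, -1)}, i.e. iff -2y_1 + 3y_2 - y_3 = 0. When solvable, the solutions are x = y + c·(1, 0, -3), c arbitrary (ker(I - K) = span{(1, 0, -3)}, dimension 1).

K has rank 1, so it is an outer product K = u v^T: every row of K is a multiple of one row vector. Reading off the entries, u = (1, 0, -3) and v = (-2, 3, -1) (row i of K equals u_i·v^T). A rank-one matrix u v^T satisfies K u = u (v·u) and kills the (2)-dimensional subspace v^⊥, so its characteristic polynomial is lambda^2 (lambda - v·u) with v·u = tr K = 1. Hence the eigenvalues of I - K are 1 (multiplicity 2) and 1 - (1) = 0, so det(I - K) = 0. (Direct check: I - K =
[[3, -3, 1],
 [0, 1, 0],
 [-6, 9, -2]]
has determinant 0.) So 1 is an eigenvalue of K and (I - K) is not invertible. The finite-dimensional Fredholm alternative says: either (I - K) is invertible, or ker(I - K) ≠ {0} and then range(I - K) = ker((I - K)^*)^⊥, with dim ker(I - K) = dim ker((I - K)^*). We are in the second case, so we need both kernels. Kernel of I - K: (I - K) u = u - u (v·u) = u - u = 0, so ker(I - K) = span{u} = span{(1, 0, -3)} (it is exactly 1-dimensional because rank(I - K) = 2). Kernel of the adjoint: K is real, so (I - K)^* = I - K^T = I - v u^T, and (I - v u^T) v = v - v (u·v) = 0; hence ker((I - K)^*) = span{v} = span{(-2, 3, -1)}. Therefore (I - K) x = y is solvable iff <y, v> = 0, i.e. iff -2y_1 + 3y_2 - y_3 = 0. When this holds, K y = u (v·y) = 0, so (I - K) y = y and x = y is a particular solution; the full solution set is the line x = y + c·u = y + c·(1, 0, -3), c ∈ C.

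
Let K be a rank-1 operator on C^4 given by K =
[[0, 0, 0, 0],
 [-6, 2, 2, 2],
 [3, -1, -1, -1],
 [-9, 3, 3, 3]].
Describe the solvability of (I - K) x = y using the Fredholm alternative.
(I - K) is invertible (det(I - K) = -3 ≠ 0), so for every y in C^4 the equation (I - K) x = y has a unique solution.

K has rank 1, so it is an outer product K = u v^T: every row of K is a multiple of one row vector. Reading off the entries, u = (0, -2, 1, -3) and v = (3, -1, -1, -1) (row i of K equals u_i·v^T). A rank-one matrix u v^T satisfies K u = u (v·u) and kills the (3)-dimensional subspace v^⊥, so its characteristic polynomial is lambda^3 (lambda - v·u) with v·u = tr K = 4. Hence the eigenvalues of I - K are 1 (multiplicity 3) and 1 - (4) = -3, so det(I - K) = -3. (Direct check: I - K =
[[1, 0, 0, 0],
 [6, -1, -2, -2],
 [-3, 1, 2, 1],
 [9, -3, -3, -2]]
has determinant -3.) The finite-dimensional Fredholm alternative says: either (I - K) is invertible, or ker(I - K) ≠ {0} and then range(I - K) = ker((I - K)^*)^⊥, with dim ker(I - K) = dim ker((I - K)^*). Since det(I - K) ≠ 0, 1 is not an eigenvalue of K and ker(I - K) = {0}, so we are in the first case: for every y there is a unique x = (I - K)^(-1) y. Explicitly, by the Sherman–Morrison formula, (I - u v^T)^(-1) = I + u v^T/(1 - v·u), i.e. (I - K)^(-1) = I + K/(-3).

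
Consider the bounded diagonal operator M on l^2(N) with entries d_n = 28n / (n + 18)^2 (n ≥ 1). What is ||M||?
||M|| = 7/18 (attained at n = 18)

For M diagonal, ||M|| = sup_n |d_n|. Treat f(x) = 28x / (x + 18)^2 for real x > 0. By the quotient rule, f'(x) = 28(18 - x)/(x + 18)^3, which is positive for x < 18 and negative for x > 18. So f has a unique maximum at x = 18, and since 18 is a positive integer, the supremum over n ≥ 1 is attained at n = 18: d_18 = 28·18/(18 + 18)^2 = 28·18/1296 = 7/18. Hence ||M|| = 7/18.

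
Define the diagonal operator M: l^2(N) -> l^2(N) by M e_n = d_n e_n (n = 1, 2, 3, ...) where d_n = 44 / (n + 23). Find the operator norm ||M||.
||M|| = 11/6 (attained at n = 1)

For M diagonal, ||M|| = sup_n |d_n| = sup_n 44/(n + 23). This is positive and strictly decreasing in n, so the supremum is attained at n = 1: d_1 = 44/(1 + 23) = 11/6. Hence ||M|| = 11/6.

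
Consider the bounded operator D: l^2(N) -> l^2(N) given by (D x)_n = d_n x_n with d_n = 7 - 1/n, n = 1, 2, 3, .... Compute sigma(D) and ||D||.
sigma(D) = {7 - 1/n : n ≥ 1} ∪ {7}; ||D|| = 7

A bounded diagonal operator on l^2 with diagonal entries d_n has spectrum equal to the closure of {d_n : n ≥ 1}: every d_n is an eigenvalue (with eigenvector e_n), so {d_n} ⊂ sigma(D); the spectrum is closed, so its closure is too; and for lambda not in the closure, (D - lambda I) has bounded inverse (the diagonal entries 1/(d_n - lambda) are bounded). For our sequence d_n = 7 - 1/n, n = 1, 2, 3, ...:
  - {d_n} = {7 - 1/n : n ≥ 1}; the only limit point is 7
  - closure = {7 - 1/n : n ≥ 1} ∪ {7}
For the norm: a diagonal operator has ||D|| = sup_n |d_n|. Here d_n = 7 - 1/n increases monotonically from d_1 = 6 toward 7, with all terms in [6, 7); so sup_n |d_n| = 7 (the supremum is the limit, not attained). So ||D|| = 7.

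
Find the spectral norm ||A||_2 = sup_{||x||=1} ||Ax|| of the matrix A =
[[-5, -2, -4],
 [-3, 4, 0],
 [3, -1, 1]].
||A||_2 ≈ 7.5125 (= sqrt(largest eigenvalue of A^T A))

||A||_2 = sigma_max(A) = sqrt(lambda_max(A^T A)). Form the symmetric matrix M = A^T A =
[[43, -5, 23],
 [-5, 21, 7],
 [23, 7, 17]].
Its characteristic polynomial (trace, sum of principal 2x2 minors, determinant of M give the coefficients) is
  p(λ) = det(λ I - M) = λ^3 - 81λ^2 + 1388λ - 100.
No integer candidate from the rational root theorem (±divisors of 100) is a root, so the roots are irrational. The cubic discriminant is Δ = 1933406896 > 0, so there are three distinct real roots. p(0) = -100 and p(1) = 1208 have opposite signs, so a root lies in (0, 1); Newton's method refines it to λ ≈ 0.0724. p(24) = 380 and p(25) = -400 have opposite signs, so a root lies in (24, 25); Newton's method refines it to λ ≈ 24.4896. p(56) = -772 and p(57) = 1040 have opposite signs, so a root lies in (56, 57); Newton's method refines it to λ ≈ 56.4381. Check (Vieta): the three roots sum to 81, matching tr M = 81.
So the eigenvalues of A^T A are ≈ 0.0724, 24.4896, 56.4381 (all ≥ 0, as they must be for A^T A). The largest is λ_max ≈ 56.4381, hence ||A||_2 = sqrt(λ_max) ≈ 7.5125.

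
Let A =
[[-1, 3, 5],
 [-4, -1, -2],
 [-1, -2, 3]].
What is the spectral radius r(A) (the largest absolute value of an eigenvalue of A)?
r(A) ≈ 4.5364

The eigenvalues of A are the roots of its characteristic polynomial. With M = A (coefficients from the trace, the sum of principal 2x2 minors, and det A):
  p(λ) = det(λ I - M) = λ^3 - λ^2 + 8λ - 84.
No integer candidate from the rational root theorem (±divisors of 84) is a root, so the roots are irrational. The cubic discriminant is Δ = -180736 < 0, so there is one real root and a complex-conjugate pair. p(4) = -4 and p(5) = 56 have opposite signs, so a root lies in (4, 5); Newton's method refines it to λ ≈ 4.0818. Dividing out (λ - (4.0818)) leaves approximately λ^2 + 3.0818λ + 20.5792. For λ^2 + 3.0818λ + 20.5792 the discriminant is -72.8194. It is negative, so the remaining roots are the complex-conjugate pair λ ≈ -1.5409 ± 4.2667i. Their product equals the constant term, so |λ|^2 ≈ 20.5792 and |λ| ≈ 4.5364.
Thus the eigenvalues (to 4 decimals) are 4.0818 (modulus 4.0818); -1.5409 ± 4.2667i (modulus 4.5364). The spectral radius is the largest modulus: r(A) ≈ 4.5364. (Cross-check: r(A) ≤ ||A||_2 ≈ 6.506; equality holds whenever A is normal, though it can also hold for some non-normal A.)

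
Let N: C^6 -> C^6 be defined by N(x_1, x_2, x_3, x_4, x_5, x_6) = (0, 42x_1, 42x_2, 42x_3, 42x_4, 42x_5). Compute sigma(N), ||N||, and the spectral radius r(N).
sigma(N) = {0}; ||N|| = 42; r(N) = 0. (N is nilpotent with N^6 = 0.)

On C^6, N is a strictly lower-triangular matrix with 42 on the subdiagonal and zeros elsewhere, so its characteristic polynomial is lambda^6 and every eigenvalue is 0: sigma(N) = {0}. For the operator norm, N e_i = 42e_{i+1} for i = 1, ..., 5 and N e_6 = 0, so the singular values of N are 42 (with multiplicity 5) and 0; hence ||N|| = 42. The spectral radius r(N) = max|lambda| = 0. Note ||N|| > r(N) — characteristic of non-normal nilpotent operators. Indeed N^6 = 0.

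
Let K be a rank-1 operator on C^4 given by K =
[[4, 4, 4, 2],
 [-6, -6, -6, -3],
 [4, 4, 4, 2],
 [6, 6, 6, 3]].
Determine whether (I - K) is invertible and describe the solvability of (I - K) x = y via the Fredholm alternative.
(I - K) is invertible (det(I - K) = -4 ≠ 0), so for every y in C^4 the equation (I - K) x = y has a unique solution.

K has rank 1, so it is an outer product K = u v^T: every row of K is a multiple of one row vector. Reading off the entries, u = (2, -3, 2, 3) and v = (2, 2, 2, 1) (row i of K equals u_i·v^T). A rank-one matrix u v^T satisfies K u = u (v·u) and kills the (3)-dimensional subspace v^⊥, so its characteristic polynomial is lambda^3 (lambda - v·u) with v·u = tr K = 5. Hence the eigenvalues of I - K are 1 (multiplicity 3) and 1 - (5) = -4, so det(I - K) = -4. (Direct check: I - K =
[[-3, -4, -4, -2],
 [6, 7, 6, 3],
 [-4, -4, -3, -2],
 [-6, -6, -6, -2]]
has determinant -4.) The finite-dimensional Fredholm alternative says: either (I - K) is invertible, or ker(I - K) ≠ {0} and then range(I - K) = ker((I - K)^*)^⊥, with dim ker(I - K) = dim ker((I - K)^*). Since det(I - K) ≠ 0, 1 is not an eigenvalue of K and ker(I - K) = {0}, so we are in the first case: for every y there is a unique x = (I - K)^(-1) y. Explicitly, by the Sherman–Morrison formula, (I - u v^T)^(-1) = I + u v^T/(1 - v·u), i.e. (I - K)^(-1) = I + K/(-4).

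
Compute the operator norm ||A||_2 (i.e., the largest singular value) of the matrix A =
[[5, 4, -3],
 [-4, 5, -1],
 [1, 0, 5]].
||A||_2 ≈ 7.5063 (= sqrt(largest eigenvalue of A^T A))

||A||_2 = sigma_max(A) = sqrt(lambda_max(A^T A)). Form the symmetric matrix M = A^T A =
[[42, 0, -6],
 [0, 41, -17],
 [-6, -17, 35]].
Its characteristic polynomial (trace, sum of principal 2x2 minors, determinant of M give the coefficients) is
  p(λ) = det(λ I - M) = λ^3 - 118λ^2 + 4302λ - 46656.
No integer candidate from the rational root theorem (±divisors of 46656) is a root, so the roots are irrational. The cubic discriminant is Δ = 136788912 > 0, so there are three distinct real roots. p(19) = -657 and p(20) = 184 have opposite signs, so a root lies in (19, 20); Newton's method refines it to λ ≈ 19.7687. p(41) = 289 and p(42) = -36 have opposite signs, so a root lies in (41, 42); Newton's method refines it to λ ≈ 41.8871. p(56) = -176 and p(57) = 369 have opposite signs, so a root lies in (56, 57); Newton's method refines it to λ ≈ 56.3442. Check (Vieta): the three roots sum to 118, matching tr M = 118.
So the eigenvalues of A^T A are ≈ 19.7687, 41.8871, 56.3442 (all ≥ 0, as they must be for A^T A). The largest is λ_max ≈ 56.3442, hence ||A||_2 = sqrt(λ_max) ≈ 7.5063.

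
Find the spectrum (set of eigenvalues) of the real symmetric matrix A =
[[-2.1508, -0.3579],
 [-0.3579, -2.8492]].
sigma(A) ≈ {-3, -2}

A is real symmetric, so its spectrum consists of real eigenvalues. Expanding the characteristic polynomial of the displayed matrix gives
  det(λ I - A) = p(λ) = λ^2 + (5)λ + (6).
Solving p(λ) = 0 yields eigenvalues ≈ -3, -2. (A is shown rounded to 4 decimals, so these recover the underlying integer eigenvalues to within that precision.)
Verification: the trace of A = -5 equals the sum of eigenvalues -5, and det(A) ≈ 6.0000 matches the eigenvalue product 6.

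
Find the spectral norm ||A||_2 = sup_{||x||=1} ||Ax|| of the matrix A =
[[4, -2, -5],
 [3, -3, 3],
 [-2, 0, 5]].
||A||_2 ≈ 8.4377 (= sqrt(largest eigenvalue of A^T A))

||A||_2 = sigma_max(A) = sqrt(lambda_max(A^T A)). Form the symmetric matrix M = A^T A =
[[29, -17, -21],
 [-17, 13, 1],
 [-21, 1, 59]].
Its characteristic polynomial (trace, sum of principal 2x2 minors, determinant of M give the coefficients) is
  p(λ) = det(λ I - M) = λ^3 - 101λ^2 + 2124λ - 144.
No integer candidate from the rational root theorem (±divisors of 144) is a root, so the roots are irrational. The cubic discriminant is Δ = 7653929040 > 0, so there are three distinct real roots. p(0) = -144 and p(1) = 1880 have opposite signs, so a root lies in (0, 1); Newton's method refines it to λ ≈ 0.068. p(29) = 900 and p(30) = -324 have opposite signs, so a root lies in (29, 30); Newton's method refines it to λ ≈ 29.7372. p(71) = -570 and p(72) = 2448 have opposite signs, so a root lies in (71, 72); Newton's method refines it to λ ≈ 71.1947. Check (Vieta): the three roots sum to 101, matching tr M = 101.
So the eigenvalues of A^T A are ≈ 0.068, 29.7372, 71.1947 (all ≥ 0, as they must be for A^T A). The largest is λ_max ≈ 71.1947, hence ||A||_2 = sqrt(λ_max) ≈ 8.4377.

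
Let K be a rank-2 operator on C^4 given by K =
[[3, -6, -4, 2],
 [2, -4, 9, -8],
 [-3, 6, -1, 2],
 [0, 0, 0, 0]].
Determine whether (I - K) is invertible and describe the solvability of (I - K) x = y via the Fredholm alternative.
(I - K) is invertible (det(I - K) = -62 ≠ 0), so for every y in C^4 the equation (I - K) x = y has a unique solution.

K has rank 2 and factors as K = U V^T = u1 v1^T + u2 v2^T with u1 = (1, 3, -2, 0), v1 = (1, -2, 2, -2), u2 = (-2, 1, 1, 0), v2 = (-1, 2, 3, -2) (multiplying out reproduces the displayed K). The nonzero eigenvalues of U V^T coincide with those of the 2 x 2 matrix G = V^T U = [[v1·u1, v1·u2], [v2·u1, v2·u2]] = [[-9, -2], [-1, 7]], and by the Sylvester determinant identity det(I_4 - U V^T) = det(I_2 - V^T U) = det([[10, 2], [1, -6]]) = (10)(-6) - (2)(1) = -62. (Direct check: I - K =
[[-2, 6, 4, -2],
 [-2, 5, -9, 8],
 [3, -6, 2, -2],
 [0, 0, 0, 1]]
has determinant -62.) The finite-dimensional Fredholm alternative says: either (I - K) is invertible, or ker(I - K) ≠ {0} and then range(I - K) = ker((I - K)^*)^⊥, with dim ker(I - K) = dim ker((I - K)^*). Since det(I - K) ≠ 0, 1 is not an eigenvalue of K and ker(I - K) = {0}, so we are in the first case: for every y there is a unique x = (I - K)^(-1) y. (Explicitly, by the Woodbury identity, (I - U V^T)^(-1) = I + U (I_2 - G)^(-1) V^T.)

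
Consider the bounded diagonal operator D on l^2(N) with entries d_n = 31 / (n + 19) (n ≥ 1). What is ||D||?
||D|| = 31/20 (attained at n = 1)

For D diagonal, ||D|| = sup_n |d_n| = sup_n 31/(n + 19). This is positive and strictly decreasing in n, so the supremum is attained at n = 1: d_1 = 31/(1 + 19) = 31/20. Hence ||D|| = 31/20.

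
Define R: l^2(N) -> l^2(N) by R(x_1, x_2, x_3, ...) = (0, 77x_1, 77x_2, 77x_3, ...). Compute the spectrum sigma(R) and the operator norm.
sigma(R) = closed disk {z in C : |z| ≤ 77}; ||R|| = 77

Note R = 77·U where U is the unit right shift (U x)_k = x_{k-1} (with x_0 := 0); so ||R|| = 77||U|| and sigma(R) = 77·sigma(U). ||R x||^2 = sum_{k≥1} |77x_k|^2 = 5929||x||^2, so ||R|| = 77 and sigma(R) ⊂ {|z| ≤ 77}. For any |lambda| < 77, the equation (R - lambda I) x = 0 forces x_1 = 0, then 77x_k = lambda x_{k+1} ⇒ x = 0, so R has no eigenvalues. But (R - lambda I) is not surjective for |lambda| < 77: solving (R - lambda I) x = e_1 would require x_n proportional to (lambda/77)^(-n), which is not in l^2. So every |lambda| < 77 lies in the residual spectrum. The boundary |lambda| = 77 is in the approximate point spectrum (the spectrum is closed). Hence sigma(R) is the closed disk of radius 77.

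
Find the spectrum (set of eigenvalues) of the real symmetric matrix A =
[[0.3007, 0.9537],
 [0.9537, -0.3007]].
sigma(A) ≈ {-1, 1}

A is real symmetric, so its spectrum consists of real eigenvalues. Expanding the characteristic polynomial of the displayed matrix gives
  det(λ I - A) = p(λ) = λ^2 + (0)λ + (-1).
Solving p(λ) = 0 yields eigenvalues ≈ -1, 1. (A is shown rounded to 4 decimals, so these recover the underlying integer eigenvalues to within that precision.)
Verification: the trace of A = 0 equals the sum of eigenvalues 0, and det(A) ≈ -1.0000 matches the eigenvalue product -1.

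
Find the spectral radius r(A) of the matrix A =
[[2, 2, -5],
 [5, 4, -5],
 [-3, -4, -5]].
r(A) ≈ 8.9682

The eigenvalues of A are the roots of its characteristic polynomial. With M = A (coefficients from the trace, the sum of principal 2x2 minors, and det A):
  p(λ) = det(λ I - M) = λ^3 - λ^2 - 67λ - 40.
No integer candidate from the rational root theorem (±divisors of 40) is a root, so the roots are irrational. The cubic discriminant is Δ = 1115941 > 0, so there are three distinct real roots. p(-8) = -80 and p(-7) = 37 have opposite signs, so a root lies in (-8, -7); Newton's method refines it to λ ≈ -7.3624. p(-1) = 25 and p(0) = -40 have opposite signs, so a root lies in (-1, 0); Newton's method refines it to λ ≈ -0.6058. p(8) = -128 and p(9) = 5 have opposite signs, so a root lies in (8, 9); Newton's method refines it to λ ≈ 8.9682. Check (Vieta): the three roots sum to 1, matching tr M = 1.
Thus the eigenvalues (to 4 decimals) are -7.3624 (modulus 7.3624); -0.6058 (modulus 0.6058); 8.9682 (modulus 8.9682). The spectral radius is the largest modulus: r(A) ≈ 8.9682. (Cross-check: r(A) ≤ ||A||_2 ≈ 9.7773; equality holds whenever A is normal, though it can also hold for some non-normal A.)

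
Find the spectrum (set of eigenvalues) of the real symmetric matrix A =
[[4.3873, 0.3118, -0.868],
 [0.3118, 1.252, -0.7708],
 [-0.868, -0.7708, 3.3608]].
sigma(A) ≈ {1, 3, 5}

A is real symmetric, so its spectrum consists of real eigenvalues. Expanding the characteristic polynomial of the displayed matrix gives
  det(λ I - A) = p(λ) = λ^3 + (-9)λ^2 + (23)λ + (-15.0011).
Solving p(λ) = 0 yields eigenvalues ≈ 1, 3, 5. (A is shown rounded to 4 decimals, so these recover the underlying integer eigenvalues to within that precision.)
Verification: the trace of A = 9 equals the sum of eigenvalues 9, and det(A) ≈ 15.0011 matches the eigenvalue product 15.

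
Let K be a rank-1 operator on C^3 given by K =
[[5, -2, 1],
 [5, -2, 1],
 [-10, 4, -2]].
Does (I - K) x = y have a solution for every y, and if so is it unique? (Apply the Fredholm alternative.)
(I - K) is singular (det(I - K) = 0, i.e. 1 ∈ sigma(K)). (I - K) x = y is solvable iff y ⊥ ker((I - K)^*) = span{(5, -2, 1)}, i.e. iff 5y_1 - 2y_2 + y_3 = 0. When solvable, the solutions are x = y + c·(1, 1, -2), c arbitrary (ker(I - K) = span{(1, 1, -2)}, dimension 1).

K has rank 1, so it is an outer product K = u v^T: every row of K is a multiple of one row vector. Reading off the entries, u = (1, 1, -2) and v = (5, -2, 1) (row i of K equals u_i·v^T). A rank-one matrix u v^T satisfies K u = u (v·u) and kills the (2)-dimensional subspace v^⊥, so its characteristic polynomial is lambda^2 (lambda - v·u) with v·u = tr K = 1. Hence the eigenvalues of I - K are 1 (multiplicity 2) and 1 - (1) = 0, so det(I - K) = 0. (Direct check: I - K =
[[-4, 2, -1],
 [-5, 3, -1],
 [10, -4, 3]]
has determinant 0.) So 1 is an eigenvalue of K and (I - K) is not invertible. The finite-dimensional Fredholm alternative says: either (I - K) is invertible, or ker(I - K) ≠ {0} and then range(I - K) = ker((I - K)^*)^⊥, with dim ker(I - K) = dim ker((I - K)^*). We are in the second case, so we need both kernels. Kernel of I - K: (I - K) u = u - u (v·u) = u - u = 0, so ker(I - K) = span{u} = span{(1, 1, -2)} (it is exactly 1-dimensional because rank(I - K) = 2). Kernel of the adjoint: K is real, so (I - K)^* = I - K^T = I - v u^T, and (I - v u^T) v = v - v (u·v) = 0; hence ker((I - K)^*) = span{v} = span{(5, -2, 1)}. Therefore (I - K) x = y is solvable iff <y, v> = 0, i.e. iff 5y_1 - 2y_2 + y_3 = 0. When this holds, K y = u (v·y) = 0, so (I - K) y = y and x = y is a particular solution; the full solution set is the line x = y + c·u = y + c·(1, 1, -2), c ∈ C.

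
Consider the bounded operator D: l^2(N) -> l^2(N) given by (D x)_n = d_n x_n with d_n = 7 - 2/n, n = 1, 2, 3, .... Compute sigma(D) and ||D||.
sigma(D) = {7 - 2/n : n ≥ 1} ∪ {7}; ||D|| = 7

A bounded diagonal operator on l^2 with diagonal entries d_n has spectrum equal to the closure of {d_n : n ≥ 1}: every d_n is an eigenvalue (with eigenvector e_n), so {d_n} ⊂ sigma(D); the spectrum is closed, so its closure is too; and for lambda not in the closure, (D - lambda I) has bounded inverse (the diagonal entries 1/(d_n - lambda) are bounded). For our sequence d_n = 7 - 2/n, n = 1, 2, 3, ...:
  - {d_n} = {7 - 2/n : n ≥ 1}; the only limit point is 7
  - closure = {7 - 2/n : n ≥ 1} ∪ {7}
For the norm: a diagonal operator has ||D|| = sup_n |d_n|. Here d_n = 7 - 2/n increases monotonically from d_1 = 5 toward 7, with all terms in [5, 7); so sup_n |d_n| = 7 (the supremum is the limit, not attained). So ||D|| = 7.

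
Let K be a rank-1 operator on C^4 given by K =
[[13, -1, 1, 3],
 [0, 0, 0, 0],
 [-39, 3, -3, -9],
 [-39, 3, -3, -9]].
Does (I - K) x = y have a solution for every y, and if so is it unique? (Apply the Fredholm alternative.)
(I - K) is singular (det(I - K) = 0, i.e. 1 ∈ sigma(K)). (I - K) x = y is solvable iff y ⊥ ker((I - K)^*) = span{(13, -1, 1, 3)}, i.e. iff 13y_1 - y_2 + y_3 + 3y_4 = 0. When solvable, the solutions are x = y + c·(1, 0, -3, -3), c arbitrary (ker(I - K) = span{(1, 0, -3, -3)}, dimension 1).

K has rank 1, so it is an outer product K = u v^T: every row of K is a multiple of one row vector. Reading off the entries, u = (1, 0, -3, -3) and v = (13, -1, 1, 3) (row i of K equals u_i·v^T). A rank-one matrix u v^T satisfies K u = u (v·u) and kills the (3)-dimensional subspace v^⊥, so its characteristic polynomial is lambda^3 (lambda - v·u) with v·u = tr K = 1. Hence the eigenvalues of I - K are 1 (multiplicity 3) and 1 - (1) = 0, so det(I - K) = 0. (Direct check: I - K =
[[-12, 1, -1, -3],
 [0, 1, 0, 0],
 [39, -3, 4, 9],
 [39, -3, 3, 10]]
has determinant 0.) So 1 is an eigenvalue of K and (I - K) is not invertible. The finite-dimensional Fredholm alternative says: either (I - K) is invertible, or ker(I - K) ≠ {0} and then range(I - K) = ker((I - K)^*)^⊥, with dim ker(I - K) = dim ker((I - K)^*). We are in the second case, so we need both kernels. Kernel of I - K: (I - K) u = u - u (v·u) = u - u = 0, so ker(I - K) = span{u} = span{(1, 0, -3, -3)} (it is exactly 1-dimensional because rank(I - K) = 3). Kernel of the adjoint: K is real, so (I - K)^* = I - K^T = I - v u^T, and (I - v u^T) v = v - v (u·v) = 0; hence ker((I - K)^*) = span{v} = span{(13, -1, 1, 3)}. Therefore (I - K) x = y is solvable iff <y, v> = 0, i.e. iff 13y_1 - y_2 + y_3 + 3y_4 = 0. When this holds, K y = u (v·y) = 0, so (I - K) y = y and x = y is a particular solution; the full solution set is the line x = y + c·u = y + c·(1, 0, -3, -3), c ∈ C.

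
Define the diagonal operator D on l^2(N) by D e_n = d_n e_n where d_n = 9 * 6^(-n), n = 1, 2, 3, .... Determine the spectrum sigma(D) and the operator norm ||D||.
sigma(D) = {9 * 6^(-n) : n ≥ 1} ∪ {0}; ||D|| = 3/2

A bounded diagonal operator on l^2 with diagonal entries d_n has spectrum equal to the closure of {d_n : n ≥ 1}: every d_n is an eigenvalue (with eigenvector e_n), so {d_n} ⊂ sigma(D); the spectrum is closed, so its closure is too; and for lambda not in the closure, (D - lambda I) has bounded inverse (the diagonal entries 1/(d_n - lambda) are bounded). For our sequence d_n = 9 * 6^(-n), n = 1, 2, 3, ...:
  - {d_n} = {9 * 6^(-n) : n ≥ 1}; the only limit point is 0
  - closure = {9 * 6^(-n) : n ≥ 1} ∪ {0}
For the norm: a diagonal operator has ||D|| = sup_n |d_n|. Here d_n = 9 * 6^(-n) is positive and decreasing, so sup_n |d_n| = d_1 = 9/6 = 3/2. So ||D|| = 3/2.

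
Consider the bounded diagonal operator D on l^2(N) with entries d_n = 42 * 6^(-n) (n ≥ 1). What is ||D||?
||D|| = 7 (attained at n = 1)

For D diagonal, ||D|| = sup_n |d_n|. The sequence d_n = 42 * 6^(-n) is positive and strictly decreasing (ratio 6^(-1) < 1), so the supremum is d_1 = 42/6 = 7. Hence ||D|| = 7.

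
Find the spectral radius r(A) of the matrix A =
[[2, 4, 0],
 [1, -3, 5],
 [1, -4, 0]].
r(A) ≈ 4.5837

The eigenvalues of A are the roots of its characteristic polynomial. With M = A (coefficients from the trace, the sum of principal 2x2 minors, and det A):
  p(λ) = det(λ I - M) = λ^3 + λ^2 + 10λ - 60.
No integer candidate from the rational root theorem (±divisors of 60) is a root, so the roots are irrational. The cubic discriminant is Δ = -111660 < 0, so there is one real root and a complex-conjugate pair. p(2) = -28 and p(3) = 6 have opposite signs, so a root lies in (2, 3); Newton's method refines it to λ ≈ 2.8557. Dividing out (λ - (2.8557)) leaves approximately λ^2 + 3.8557λ + 21.0107. For λ^2 + 3.8557λ + 21.0107 the discriminant is -69.1763. It is negative, so the remaining roots are the complex-conjugate pair λ ≈ -1.9278 ± 4.1586i. Their product equals the constant term, so |λ|^2 ≈ 21.0107 and |λ| ≈ 4.5837.
Thus the eigenvalues (to 4 decimals) are 2.8557 (modulus 2.8557); -1.9278 ± 4.1586i (modulus 4.5837). The spectral radius is the largest modulus: r(A) ≈ 4.5837. (Cross-check: r(A) ≤ ||A||_2 ≈ 7.0759; equality holds whenever A is normal, though it can also hold for some non-normal A.)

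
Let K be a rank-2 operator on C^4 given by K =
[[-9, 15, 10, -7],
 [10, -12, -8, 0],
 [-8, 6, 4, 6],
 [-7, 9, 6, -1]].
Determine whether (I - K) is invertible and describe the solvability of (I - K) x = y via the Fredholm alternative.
(I - K) is invertible (det(I - K) = -47 ≠ 0), so for every y in C^4 the equation (I - K) x = y has a unique solution.

K has rank 2 and factors as K = U V^T = u1 v1^T + u2 v2^T with u1 = (2, -3, 3, 2), v1 = (-3, 3, 2, 1), u2 = (-3, 1, 1, -1), v2 = (1, -3, -2, 3) (multiplying out reproduces the displayed K). The nonzero eigenvalues of U V^T coincide with those of the 2 x 2 matrix G = V^T U = [[v1·u1, v1·u2], [v2·u1, v2·u2]] = [[-7, 13], [11, -11]], and by the Sylvester determinant identity det(I_4 - U V^T) = det(I_2 - V^T U) = det([[8, -13], [-11, 12]]) = (8)(12) - (-13)(-11) = -47. (Direct check: I - K =
[[10, -15, -10, 7],
 [-10, 13, 8, 0],
 [8, -6, -3, -6],
 [7, -9, -6, 2]]
has determinant -47.) The finite-dimensional Fredholm alternative says: either (I - K) is invertible, or ker(I - K) ≠ {0} and then range(I - K) = ker((I - K)^*)^⊥, with dim ker(I - K) = dim ker((I - K)^*). Since det(I - K) ≠ 0, 1 is not an eigenvalue of K and ker(I - K) = {0}, so we are in the first case: for every y there is a unique x = (I - K)^(-1) y. (Explicitly, by the Woodbury identity, (I - U V^T)^(-1) = I + U (I_2 - G)^(-1) V^T.)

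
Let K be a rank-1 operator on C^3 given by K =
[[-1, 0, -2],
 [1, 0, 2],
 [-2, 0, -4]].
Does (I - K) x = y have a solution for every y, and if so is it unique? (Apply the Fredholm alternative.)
(I - K) is invertible (det(I - K) = 6 ≠ 0), so for every y in C^3 the equation (I - K) x = y has a unique solution.

K has rank 1, so it is an outer product K = u v^T: every row of K is a multiple of one row vector. Reading off the entries, u = (-1, 1, -2) and v = (1, 0, 2) (row i of K equals u_i·v^T). A rank-one matrix u v^T satisfies K u = u (v·u) and kills the (2)-dimensional subspace v^⊥, so its characteristic polynomial is lambda^2 (lambda - v·u) with v·u = tr K = -5. Hence the eigenvalues of I - K are 1 (multiplicity 2) and 1 - (-5) = 6, so det(I - K) = 6. (Direct check: I - K =
[[2, 0, 2],
 [-1, 1, -2],
 [2, 0, 5]]
has determinant 6.) The finite-dimensional Fredholm alternative says: either (I - K) is invertible, or ker(I - K) ≠ {0} and then range(I - K) = ker((I - K)^*)^⊥, with dim ker(I - K) = dim ker((I - K)^*). Since det(I - K) ≠ 0, 1 is not an eigenvalue of K and ker(I - K) = {0}, so we are in the first case: for every y there is a unique x = (I - K)^(-1) y. Explicitly, by the Sherman–Morrison formula, (I - u v^T)^(-1) = I + u v^T/(1 - v·u), i.e. (I - K)^(-1) = I + K/(6).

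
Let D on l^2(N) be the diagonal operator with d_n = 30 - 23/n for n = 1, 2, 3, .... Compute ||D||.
||D|| = 30

For a diagonal operator on l^2 with entries d_n, ||D|| = sup_n |d_n|. Here d_1 = 7, d_2 = 37/2, ..., and d_n = 30 - 23/n increases monotonically toward 30. All terms lie in [7, 30), so |d_n| = d_n and the supremum is the limit 30, which is not attained by any individual d_n. Hence ||D|| = 30.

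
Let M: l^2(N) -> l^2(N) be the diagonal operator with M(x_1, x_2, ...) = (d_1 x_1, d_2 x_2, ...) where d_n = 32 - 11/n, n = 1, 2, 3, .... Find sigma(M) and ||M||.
sigma(M) = {32 - 11/n : n ≥ 1} ∪ {32}; ||M|| = 32

A bounded diagonal operator on l^2 with diagonal entries d_n has spectrum equal to the closure of {d_n : n ≥ 1}: every d_n is an eigenvalue (with eigenvector e_n), so {d_n} ⊂ sigma(M); the spectrum is closed, so its closure is too; and for lambda not in the closure, (M - lambda I) has bounded inverse (the diagonal entries 1/(d_n - lambda) are bounded). For our sequence d_n = 32 - 11/n, n = 1, 2, 3, ...:
  - {d_n} = {32 - 11/n : n ≥ 1}; the only limit point is 32
  - closure = {32 - 11/n : n ≥ 1} ∪ {32}
For the norm: a diagonal operator has ||M|| = sup_n |d_n|. Here d_n = 32 - 11/n increases monotonically from d_1 = 21 toward 32, with all terms in [21, 32); so sup_n |d_n| = 32 (the supremum is the limit, not attained). So ||M|| = 32.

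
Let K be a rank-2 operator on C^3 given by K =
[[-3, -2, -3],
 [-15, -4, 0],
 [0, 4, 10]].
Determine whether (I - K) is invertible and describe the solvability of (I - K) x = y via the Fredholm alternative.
(I - K) is invertible (det(I - K) = -90 ≠ 0), so for every y in C^3 the equation (I - K) x = y has a unique solution.

K has rank 2 and factors as K = U V^T = u1 v1^T + u2 v2^T with u1 = (-1, -2, 2), v1 = (3, 2, 3), u2 = (0, 3, 2), v2 = (-3, 0, 2) (multiplying out reproduces the displayed K). The nonzero eigenvalues of U V^T coincide with those of the 2 x 2 matrix G = V^T U = [[v1·u1, v1·u2], [v2·u1, v2·u2]] = [[-1, 12], [7, 4]], and by the Sylvester determinant identity det(I_3 - U V^T) = det(I_2 - V^T U) = det([[2, -12], [-7, -3]]) = (2)(-3) - (-12)(-7) = -90. (Direct check: I - K =
[[4, 2, 3],
 [15, 5, 0],
 [0, -4, -9]]
has determinant -90.) The finite-dimensional Fredholm alternative says: either (I - K) is invertible, or ker(I - K) ≠ {0} and then range(I - K) = ker((I - K)^*)^⊥, with dim ker(I - K) = dim ker((I - K)^*). Since det(I - K) ≠ 0, 1 is not an eigenvalue of K and ker(I - K) = {0}, so we are in the first case: for every y there is a unique x = (I - K)^(-1) y. (Explicitly, by the Woodbury identity, (I - U V^T)^(-1) = I + U (I_2 - G)^(-1) V^T.)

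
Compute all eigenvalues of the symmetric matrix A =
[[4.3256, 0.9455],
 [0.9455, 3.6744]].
sigma(A) ≈ {3, 5}

A is real symmetric, so its spectrum consists of real eigenvalues. Expanding the characteristic polynomial of the displayed matrix gives
  det(λ I - A) = p(λ) = λ^2 + (-8)λ + (15).
Solving p(λ) = 0 yields eigenvalues ≈ 3, 5. (A is shown rounded to 4 decimals, so these recover the underlying integer eigenvalues to within that precision.)
Verification: the trace of A = 8 equals the sum of eigenvalues 8, and det(A) ≈ 15.0000 matches the eigenvalue product 15.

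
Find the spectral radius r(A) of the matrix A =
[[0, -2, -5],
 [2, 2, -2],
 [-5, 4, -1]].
r(A) ≈ 5.4986

The eigenvalues of A are the roots of its characteristic polynomial. With M = A (coefficients from the trace, the sum of principal 2x2 minors, and det A):
  p(λ) = det(λ I - M) = λ^3 - λ^2 - 15λ + 114.
No integer candidate from the rational root theorem (±divisors of 114) is a root, so the roots are irrational. The cubic discriminant is Δ = -305931 < 0, so there is one real root and a complex-conjugate pair. p(-6) = -48 and p(-5) = 39 have opposite signs, so a root lies in (-6, -5); Newton's method refines it to λ ≈ -5.4986. Dividing out (λ - (-5.4986)) leaves approximately λ^2 - 6.4986λ + 20.7327. For λ^2 - 6.4986λ + 20.7327 the discriminant is -40.6996. It is negative, so the remaining roots are the complex-conjugate pair λ ≈ 3.2493 ± 3.1898i. Their product equals the constant term, so |λ|^2 ≈ 20.7327 and |λ| ≈ 4.5533.
Thus the eigenvalues (to 4 decimals) are -5.4986 (modulus 5.4986); 3.2493 ± 3.1898i (modulus 4.5533). The spectral radius is the largest modulus: r(A) ≈ 5.4986. (Cross-check: r(A) ≤ ||A||_2 ≈ 6.5359; equality holds whenever A is normal, though it can also hold for some non-normal A.)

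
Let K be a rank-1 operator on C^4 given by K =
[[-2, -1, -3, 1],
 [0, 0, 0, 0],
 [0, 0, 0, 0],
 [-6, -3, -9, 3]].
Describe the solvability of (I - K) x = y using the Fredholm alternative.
(I - K) is singular (det(I - K) = 0, i.e. 1 ∈ sigma(K)). (I - K) x = y is solvable iff y ⊥ ker((I - K)^*) = span{(-2, -1, -3, 1)}, i.e. iff -2y_1 - y_2 - 3y_3 + y_4 = 0. When solvable, the solutions are x = y + c·(1, 0, 0, 3), c arbitrary (ker(I - K) = span{(1, 0, 0, 3)}, dimension 1).

K has rank 1, so it is an outer product K = u v^T: every row of K is a multiple of one row vector. Reading off the entries, u = (1, 0, 0, 3) and v = (-2, -1, -3, 1) (row i of K equals u_i·v^T). A rank-one matrix u v^T satisfies K u = u (v·u) and kills the (3)-dimensional subspace v^⊥, so its characteristic polynomial is lambda^3 (lambda - v·u) with v·u = tr K = 1. Hence the eigenvalues of I - K are 1 (multiplicity 3) and 1 - (1) = 0, so det(I - K) = 0. (Direct check: I - K =
[[3, 1, 3, -1],
 [0, 1, 0, 0],
 [0, 0, 1, 0],
 [6, 3, 9, -2]]
has determinant 0.) So 1 is an eigenvalue of K and (I - K) is not invertible. The finite-dimensional Fredholm alternative says: either (I - K) is invertible, or ker(I - K) ≠ {0} and then range(I - K) = ker((I - K)^*)^⊥, with dim ker(I - K) = dim ker((I - K)^*). We are in the second case, so we need both kernels. Kernel of I - K: (I - K) u = u - u (v·u) = u - u = 0, so ker(I - K) = span{u} = span{(1, 0, 0, 3)} (it is exactly 1-dimensional because rank(I - K) = 3). Kernel of the adjoint: K is real, so (I - K)^* = I - K^T = I - v u^T, and (I - v u^T) v = v - v (u·v) = 0; hence ker((I - K)^*) = span{v} = span{(-2, -1, -3, 1)}. Therefore (I - K) x = y is solvable iff <y, v> = 0, i.e. iff -2y_1 - y_2 - 3y_3 + y_4 = 0. When this holds, K y = u (v·y) = 0, so (I - K) y = y and x = y is a particular solution; the full solution set is the line x = y + c·u = y + c·(1, 0, 0, 3), c ∈ C.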